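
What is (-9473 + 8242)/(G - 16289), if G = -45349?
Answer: 1231/61638 ≈ 0.019971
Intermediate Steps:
(-9473 + 8242)/(G - 16289) = (-9473 + 8242)/(-45349 - 16289) = -1231/(-61638) = -1231*(-1/61638) = 1231/61638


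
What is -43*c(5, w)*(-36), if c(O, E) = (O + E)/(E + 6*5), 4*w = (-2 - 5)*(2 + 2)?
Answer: -3096/23 ≈ -134.61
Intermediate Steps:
w = -7 (w = ((-2 - 5)*(2 + 2))/4 = (-7*4)/4 = (¼)*(-28) = -7)
c(O, E) = (E + O)/(30 + E) (c(O, E) = (E + O)/(E + 30) = (E + O)/(30 + E))
-43*c(5, w)*(-36) = -43*(-7 + 5)/(30 - 7)*(-36) = -43*(-2)/23*(-36) = -43*(-2/23)*(-36) = (86/23)*(-36) = -3096/23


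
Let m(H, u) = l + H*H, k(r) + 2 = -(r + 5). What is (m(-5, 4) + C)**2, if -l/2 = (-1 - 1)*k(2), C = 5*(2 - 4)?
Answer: 441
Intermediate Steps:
k(r) = -7 - r (k(r) = -2 - (r + 5) = -2 - (5 + r) = -2 + (-5 - r) = -7 - r)
C = -10 (C = 5*(-2) = -10)
l = -36 (l = -2*(-1 - 1)*(-7 - 1*2) = -(-4)*(-7 - 2) = -(-4)*(-9) = -2*18 = -36)
m(H, u) = -36 + H**2 (m(H, u) = -36 + H*H = -36 + H**2)
(m(-5, 4) + C)**2 = ((-36 + (-5)**2) - 10)**2 = ((-36 + 25) - 10)**2 = (-11 - 10)**2 = (-21)**2 = 441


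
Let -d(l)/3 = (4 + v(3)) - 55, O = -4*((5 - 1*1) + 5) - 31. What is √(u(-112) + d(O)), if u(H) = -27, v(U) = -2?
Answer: 2*√33 ≈ 11.489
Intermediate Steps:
O = -67 (O = -4*((5 - 1) + 5) - 31 = -4*(4 + 5) - 31 = -4*9 - 31 = -36 - 31 = -67)
d(l) = 159 (d(l) = -3*((4 - 2) - 55) = -3*(2 - 55) = -3*(-53) = 159)
√(u(-112) + d(O)) = √(-27 + 159) = √132 = 2*√33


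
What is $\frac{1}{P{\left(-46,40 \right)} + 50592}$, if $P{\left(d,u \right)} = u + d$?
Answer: $\frac{1}{50586} \approx 1.9768 \cdot 10^{-5}$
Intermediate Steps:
$P{\left(d,u \right)} = d + u$
$\frac{1}{P{\left(-46,40 \right)} + 50592} = \frac{1}{\left(-46 + 40\right) + 50592} = \frac{1}{-6 + 50592} = \frac{1}{50586}$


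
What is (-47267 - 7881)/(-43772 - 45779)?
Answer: 55148/89551 ≈ 0.61583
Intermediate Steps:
(-47267 - 7881)/(-43772 - 45779) = -55148/(-89551) = -55148*(-1/89551) = 55148/89551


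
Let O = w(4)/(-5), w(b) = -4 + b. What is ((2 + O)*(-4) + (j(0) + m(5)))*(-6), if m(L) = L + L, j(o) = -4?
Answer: 12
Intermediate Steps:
O = 0 (O = (-4 + 4)/(-5) = 0*(-⅕) = 0)
m(L) = 2*L
((2 + O)*(-4) + (j(0) + m(5)))*(-6) = ((2 + 0)*(-4) + (-4 + 2*5))*(-6) = (2*(-4) + (-4 + 10))*(-6) = (-8 + 6)*(-6) = -2*(-6) = 12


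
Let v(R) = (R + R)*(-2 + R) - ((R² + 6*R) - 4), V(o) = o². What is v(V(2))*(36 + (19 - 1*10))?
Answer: -900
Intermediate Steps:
v(R) = 4 - R² - 6*R + 2*R*(-2 + R) (v(R) = (2*R)*(-2 + R) - (-4 + R² + 6*R) = 2*R*(-2 + R) + (4 - R² - 6*R) = 4 - R² - 6*R + 2*R*(-2 + R))
v(V(2))*(36 + (19 - 1*10)) = (4 + (2²)² - 10*2²)*(36 + (19 - 1*10)) = (4 + 4² - 10*4)*(36 + (19 - 10)) = (4 + 16 - 40)*(36 + 9) = -20*45 = -900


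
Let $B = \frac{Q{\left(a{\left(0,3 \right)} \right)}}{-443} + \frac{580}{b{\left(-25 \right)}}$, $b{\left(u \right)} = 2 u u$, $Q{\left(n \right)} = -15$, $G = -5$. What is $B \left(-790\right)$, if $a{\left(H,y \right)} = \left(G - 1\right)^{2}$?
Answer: $- \frac{4355902}{11075} \approx -393.31$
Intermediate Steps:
$a{\left(H,y \right)} = 36$ ($a{\left(H,y \right)} = \left(-5 - 1\right)^{2} = \left(-6\right)^{2} = 36$)
$b{\left(u \right)} = 2 u^{2}$
$B = \frac{27569}{55375}$ ($B = - \frac{15}{-443} + \frac{580}{2 \left(-25\right)^{2}} = \left(-15\right) \left(- \frac{1}{443}\right) + \frac{580}{2 \cdot 625} = \frac{15}{443} + \frac{580}{1250} = \frac{15}{443} + 580 \cdot \frac{1}{1250} = \frac{15}{443} + \frac{58}{125} = \frac{27569}{55375} \approx 0.49786$)
$B \left(-790\right) = \frac{27569}{55375} \left(-790\right) = - \frac{4355902}{11075}$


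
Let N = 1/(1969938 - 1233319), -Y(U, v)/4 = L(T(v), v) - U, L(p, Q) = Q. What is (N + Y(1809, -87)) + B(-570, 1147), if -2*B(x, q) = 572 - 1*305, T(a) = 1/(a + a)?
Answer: 10976359721/1473238 ≈ 7450.5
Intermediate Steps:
T(a) = 1/(2*a)
Y(U, v) = -4*v + 4*U (Y(U, v) = -4*(v - U) = -4*v + 4*U)
N = 1/736619 ≈ 1.3576e-6
B(x, q) = -267/2 (B(x, q) = -(572 - 1*305)/2 = -(572 - 305)/2 = -1/2*267 = -267/2)
(N + Y(1809, -87)) + B(-570, 1147) = (1/736619 + (-4*(-87) + 4*1809)) - 267/2 = (1/736619 + (348 + 7236)) - 267/2 = (1/736619 + 7584) - 267/2 = 5586518497/736619 - 267/2 = 10976359721/1473238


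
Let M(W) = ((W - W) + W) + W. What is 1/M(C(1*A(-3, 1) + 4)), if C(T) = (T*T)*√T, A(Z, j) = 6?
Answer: √10/2000 ≈ 0.0015811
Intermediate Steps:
C(T) = T^(5/2) (C(T) = T²*√T = T^(5/2))
M(W) = 2*W (M(W) = (0 + W) + W = W + W = 2*W)
1/M(C(1*A(-3, 1) + 4)) = 1/(2*(1*6 + 4)^(5/2)) = 1/(2*(6 + 4)^(5/2)) = 1/(2*10^(5/2)) = 1/(2*(100*√10)) = 1/(200*√10) = √10/2000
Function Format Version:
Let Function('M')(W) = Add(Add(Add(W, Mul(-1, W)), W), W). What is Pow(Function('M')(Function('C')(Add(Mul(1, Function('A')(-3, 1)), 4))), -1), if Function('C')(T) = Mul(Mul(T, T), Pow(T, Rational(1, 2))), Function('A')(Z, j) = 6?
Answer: Mul(Rational(1, 2000), Pow(10, Rational(1, 2))) ≈ 0.0015811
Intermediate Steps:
Function('C')(T) = Pow(T, Rational(5, 2)) (Function('C')(T) = Mul(Pow(T, 2), Pow(T, Rational(1, 2))) = Pow(T, Rational(5, 2)))
Function('M')(W) = Mul(2, W) (Function('M')(W) = Add(Add(0, W), W) = Add(W, W) = Mul(2, W))
Pow(Function('M')(Function('C')(Add(Mul(1, Function('A')(-3, 1)), 4))), -1) = Pow(Mul(2, Pow(Add(Mul(1, 6), 4), Rational(5, 2))), -1) = Pow(Mul(2, Pow(Add(6, 4), Rational(5, 2))), -1) = Pow(Mul(2, Pow(10, Rational(5, 2))), -1) = Pow(Mul(2, Mul(100, Pow(10, Rational(1, 2)))), -1) = Pow(Mul(200, Pow(10, Rational(1, 2))), -1) = Mul(Rational(1, 2000), Pow(10, Rational(1, 2)))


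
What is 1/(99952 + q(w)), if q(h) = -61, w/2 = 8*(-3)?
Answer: 1/99891 ≈ 1.0011e-5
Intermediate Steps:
w = -48 (w = 2*(8*(-3)) = 2*(-24) = -48)
1/(99952 + q(w)) = 1/(99952 - 61) = 1/99891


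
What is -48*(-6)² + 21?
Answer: -1707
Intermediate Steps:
-48*(-6)² + 21 = -48*36 + 21 = -1728 + 21 = -1707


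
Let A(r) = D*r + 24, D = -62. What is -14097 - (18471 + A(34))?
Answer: -30484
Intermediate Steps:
A(r) = 24 - 62*r (A(r) = -62*r + 24 = 24 - 62*r)
-14097 - (18471 + A(34)) = -14097 - (18471 + (24 - 62*34)) = -14097 - (18471 + (24 - 2108)) = -14097 - (18471 - 2084) = -14097 - 1*16387 = -14097 - 16387 = -30484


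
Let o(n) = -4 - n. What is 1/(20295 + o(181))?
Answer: 1/20110 ≈ 4.9727e-5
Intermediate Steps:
1/(20295 + o(181)) = 1/(20295 + (-4 - 1*181)) = 1/(20295 + (-4 - 181)) = 1/(20295 - 185) = 1/20110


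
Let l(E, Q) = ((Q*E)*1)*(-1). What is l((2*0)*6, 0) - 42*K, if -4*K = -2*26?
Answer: -546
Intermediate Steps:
K = 13 (K = -(-1)*26/2 = -¼*(-52) = 13)
l(E, Q) = -E*Q (l(E, Q) = ((E*Q)*1)*(-1) = (E*Q)*(-1) = -E*Q)
l((2*0)*6, 0) - 42*K = -1*(2*0)*6*0 - 42*13 = -1*0*6*0 - 546 = -1*0*0 - 546 = 0 - 546 = -546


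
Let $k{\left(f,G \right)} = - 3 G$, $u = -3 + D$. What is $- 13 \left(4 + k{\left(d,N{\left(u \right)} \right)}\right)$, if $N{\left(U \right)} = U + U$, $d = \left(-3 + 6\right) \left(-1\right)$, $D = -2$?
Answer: $-442$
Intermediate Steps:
$d = -3$ ($d = 3 \left(-1\right) = -3$)
$u = -5$ ($u = -3 - 2 = -5$)
$N{\left(U \right)} = 2 U$
$- 13 \left(4 + k{\left(d,N{\left(u \right)} \right)}\right) = - 13 \left(4 - 3 \cdot 2 \left(-5\right)\right) = - 13 \left(4 - -30\right) = - 13 \left(4 + 30\right) = \left(-13\right) 34 = -442$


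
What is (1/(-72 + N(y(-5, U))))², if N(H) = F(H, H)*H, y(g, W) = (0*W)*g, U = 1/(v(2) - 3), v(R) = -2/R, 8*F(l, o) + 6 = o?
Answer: 1/5184 ≈ 0.00019290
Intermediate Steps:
F(l, o) = -¾ + o/8
U = -¼ (U = 1/(-2/2 - 3) = 1/(-2*½ - 3) = 1/(-1 - 3) = 1/(-4) = -¼ ≈ -0.25000)
y(g, W) = 0 (y(g, W) = 0*g = 0)
N(H) = H*(-¾ + H/8) (N(H) = (-¾ + H/8)*H = H*(-¾ + H/8))
(1/(-72 + N(y(-5, U))))² = (1/(-72 + (⅛)*0*(-6 + 0)))² = (1/(-72 + (⅛)*0*(-6)))² = (1/(-72 + 0))² = (1/(-72))² = (-1/72)² = 1/5184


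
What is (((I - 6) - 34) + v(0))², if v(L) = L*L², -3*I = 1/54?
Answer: 42003361/26244 ≈ 1600.5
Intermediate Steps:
I = -1/162 (I = -⅓/54 = -⅓*1/54 = -1/162 ≈ -0.0061728)
v(L) = L³
(((I - 6) - 34) + v(0))² = (((-1/162 - 6) - 34) + 0³)² = ((-973/162 - 34) + 0)² = (-6481/162 + 0)² = (-6481/162)² = 42003361/26244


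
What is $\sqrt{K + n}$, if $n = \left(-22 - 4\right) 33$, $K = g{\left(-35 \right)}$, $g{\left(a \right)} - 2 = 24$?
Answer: $8 i \sqrt{13} \approx 28.844 i$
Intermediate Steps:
$g{\left(a \right)} = 26$ ($g{\left(a \right)} = 2 + 24 = 26$)
$K = 26$
$n = -858$ ($n = \left(-26\right) 33 = -858$)
$\sqrt{K + n} = \sqrt{26 - 858} = \sqrt{-832} = 8 i \sqrt{13}$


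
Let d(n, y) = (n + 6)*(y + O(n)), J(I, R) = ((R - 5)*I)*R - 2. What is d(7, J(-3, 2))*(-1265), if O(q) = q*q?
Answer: -1068925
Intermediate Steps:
O(q) = q²
J(I, R) = -2 + I*R*(-5 + R) (J(I, R) = ((-5 + R)*I)*R - 2 = (I*(-5 + R))*R - 2 = I*R*(-5 + R) - 2 = -2 + I*R*(-5 + R))
d(n, y) = (6 + n)*(y + n²) (d(n, y) = (n + 6)*(y + n²) = (6 + n)*(y + n²))
d(7, J(-3, 2))*(-1265) = (7³ + 6*(-2 - 3*2² - 5*(-3)*2) + 6*7² + 7*(-2 - 3*2² - 5*(-3)*2))*(-1265) = (343 + 6*(-2 - 3*4 + 30) + 6*49 + 7*(-2 - 3*4 + 30))*(-1265) = (343 + 6*(-2 - 12 + 30) + 294 + 7*(-2 - 12 + 30))*(-1265) = (343 + 6*16 + 294 + 7*16)*(-1265) = (343 + 96 + 294 + 112)*(-1265) = 845*(-1265) = -1068925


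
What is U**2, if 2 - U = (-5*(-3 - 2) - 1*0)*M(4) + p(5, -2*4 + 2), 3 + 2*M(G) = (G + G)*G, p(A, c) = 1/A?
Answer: 13010449/100 ≈ 1.3010e+5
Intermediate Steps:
M(G) = -3/2 + G**2 (M(G) = -3/2 + ((G + G)*G)/2 = -3/2 + ((2*G)*G)/2 = -3/2 + (2*G**2)/2 = -3/2 + G**2)
U = -3607/10 (U = 2 - ((-5*(-3 - 2) - 1*0)*(-3/2 + 4**2) + 1/5) = 2 - ((-5*(-5) + 0)*(-3/2 + 16) + 1/5) = 2 - ((25 + 0)*(29/2) + 1/5) = 2 - (25*(29/2) + 1/5) = 2 - (725/2 + 1/5) = 2 - 1*3627/10 = 2 - 3627/10 = -3607/10 ≈ -360.70)
U**2 = (-3607/10)**2 = 13010449/100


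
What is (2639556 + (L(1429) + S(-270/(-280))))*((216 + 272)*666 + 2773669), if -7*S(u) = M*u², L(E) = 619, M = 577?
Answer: 44896296516228259/5488 ≈ 8.1808e+12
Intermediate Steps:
S(u) = -577*u²/7
(2639556 + (L(1429) + S(-270/(-280))))*((216 + 272)*666 + 2773669) = (2639556 + (619 - 577*(-270/(-280))²/7))*((216 + 272)*666 + 2773669) = (2639556 + (619 - 577*(-270*(-1/280))²/7))*(488*666 + 2773669) = (2639556 + (619 - 577*(27/28)²/7))*(325008 + 2773669) = (2639556 + (619 - 577/7*729/784))*3098677 = (2639556 + (619 - 420633/5488))*3098677 = (2639556 + 2976439/5488)*3098677 = (14488859767/5488)*3098677 = 44896296516228259/5488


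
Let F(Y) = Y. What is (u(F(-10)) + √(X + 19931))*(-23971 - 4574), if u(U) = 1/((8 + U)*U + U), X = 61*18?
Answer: -5709/2 - 28545*√21029 ≈ -4.1423e+6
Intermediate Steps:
X = 1098
u(U) = 1/(U + U*(8 + U)) (u(U) = 1/(U*(8 + U) + U) = 1/(U + U*(8 + U)))
(u(F(-10)) + √(X + 19931))*(-23971 - 4574) = (1/((-10)*(9 - 10)) + √(1098 + 19931))*(-23971 - 4574) = (-⅒/(-1) + √21029)*(-28545) = (-⅒*(-1) + √21029)*(-28545) = (⅒ + √21029)*(-28545) = -5709/2 - 28545*√21029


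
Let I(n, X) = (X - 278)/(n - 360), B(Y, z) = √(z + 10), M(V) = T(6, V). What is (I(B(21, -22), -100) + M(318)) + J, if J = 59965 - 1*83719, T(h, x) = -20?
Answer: -36681662/1543 + 9*I*√3/1543 ≈ -23773.0 + 0.010103*I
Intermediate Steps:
M(V) = -20
B(Y, z) = √(10 + z)
I(n, X) = (-278 + X)/(-360 + n)
J = -23754 (J = 59965 - 83719 = -23754)
(I(B(21, -22), -100) + M(318)) + J = ((-278 - 100)/(-360 + √(10 - 22)) - 20) - 23754 = (-378/(-360 + √(-12)) - 20) - 23754 = (-378/(-360 + 2*I*√3) - 20) - 23754 = (-20 - 378/(-360 + 2*I*√3)) - 23754 = -23774 - 378/(-360 + 2*I*√3)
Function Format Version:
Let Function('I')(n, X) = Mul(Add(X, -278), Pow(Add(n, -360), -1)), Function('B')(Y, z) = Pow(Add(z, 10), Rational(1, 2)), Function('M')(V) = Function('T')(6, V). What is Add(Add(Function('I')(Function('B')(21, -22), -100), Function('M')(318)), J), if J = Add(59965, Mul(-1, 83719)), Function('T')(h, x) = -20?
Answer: Add(Rational(-36681662, 1543), Mul(Rational(9, 1543), I, Pow(3, Rational(1, 2)))) ≈ Add(-23773., Mul(0.010103, I))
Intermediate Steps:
Function('M')(V) = -20
Function('B')(Y, z) = Pow(Add(10, z), Rational(1, 2))
Function('I')(n, X) = Mul(Pow(Add(-360, n), -1), Add(-278, X)) (Function('I')(n, X) = Mul(Add(-278, X), Pow(Add(-360, n), -1)) = Mul(Pow(Add(-360, n), -1), Add(-278, X)))
J = -23754 (J = Add(59965, -83719) = -23754)
Add(Add(Function('I')(Function('B')(21, -22), -100), Function('M')(318)), J) = Add(Add(Mul(Pow(Add(-360, Pow(Add(10, -22), Rational(1, 2))), -1), Add(-278, -100)), -20), -23754) = Add(Add(Mul(Pow(Add(-360, Pow(-12, Rational(1, 2))), -1), -378), -20), -23754) = Add(Add(Mul(Pow(Add(-360, Mul(2, I, Pow(3, Rational(1, 2)))), -1), -378), -20), -23754) = Add(Add(Mul(-378, Pow(Add(-360, Mul(2, I, Pow(3, Rational(1, 2)))), -1)), -20), -23754) = Add(Add(-20, Mul(-378, Pow(Add(-360, Mul(2, I, Pow(3, Rational(1, 2)))), -1))), -23754) = Add(-23774, Mul(-378, Pow(Add(-360, Mul(2, I, Pow(3, Rational(1, 2)))), -1)))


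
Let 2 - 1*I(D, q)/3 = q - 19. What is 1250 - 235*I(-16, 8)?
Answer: -7915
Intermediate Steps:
I(D, q) = 63 - 3*q (I(D, q) = 6 - 3*(q - 19) = 6 - 3*(-19 + q) = 6 + (57 - 3*q) = 63 - 3*q)
1250 - 235*I(-16, 8) = 1250 - 235*(63 - 3*8) = 1250 - 235*(63 - 24) = 1250 - 235*39 = 1250 - 9165 = -7915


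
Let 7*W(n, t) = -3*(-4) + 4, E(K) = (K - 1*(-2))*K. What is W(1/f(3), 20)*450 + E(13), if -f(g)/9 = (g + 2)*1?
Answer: 8565/7 ≈ 1223.6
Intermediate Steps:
E(K) = K*(2 + K) (E(K) = (K + 2)*K = (2 + K)*K = K*(2 + K))
f(g) = -18 - 9*g (f(g) = -9*(g + 2) = -9*(2 + g) = -18 - 9*g)
W(n, t) = 16/7 (W(n, t) = (-3*(-4) + 4)/7 = (12 + 4)/7 = (1/7)*16 = 16/7)
W(1/f(3), 20)*450 + E(13) = (16/7)*450 + 13*(2 + 13) = 7200/7 + 13*15 = 7200/7 + 195 = 8565/7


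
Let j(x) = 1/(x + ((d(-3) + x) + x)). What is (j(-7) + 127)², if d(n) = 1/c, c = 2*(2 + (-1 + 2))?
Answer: 251825161/15625 ≈ 16117.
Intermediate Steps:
c = 6 (c = 2*(2 + 1) = 2*3 = 6)
d(n) = ⅙ (d(n) = 1/6 = ⅙)
j(x) = 1/(⅙ + 3*x) (j(x) = 1/(x + ((⅙ + x) + x)) = 1/(x + (⅙ + 2*x)) = 1/(⅙ + 3*x))
(j(-7) + 127)² = (6/(1 + 18*(-7)) + 127)² = (6/(1 - 126) + 127)² = (6/(-125) + 127)² = (6*(-1/125) + 127)² = (-6/125 + 127)² = (15869/125)² = 251825161/15625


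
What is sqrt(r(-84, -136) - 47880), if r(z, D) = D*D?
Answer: 2*I*sqrt(7346) ≈ 171.42*I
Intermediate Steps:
r(z, D) = D**2
sqrt(r(-84, -136) - 47880) = sqrt((-136)**2 - 47880) = sqrt(18496 - 47880) = sqrt(-29384) = 2*I*sqrt(7346)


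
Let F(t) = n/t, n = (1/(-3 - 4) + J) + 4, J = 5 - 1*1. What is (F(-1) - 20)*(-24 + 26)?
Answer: -390/7 ≈ -55.714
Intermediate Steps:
J = 4 (J = 5 - 1 = 4)
n = 55/7 (n = (1/(-3 - 4) + 4) + 4 = (1/(-7) + 4) + 4 = (-1/7 + 4) + 4 = 27/7 + 4 = 55/7 ≈ 7.8571)
F(t) = 55/(7*t)
(F(-1) - 20)*(-24 + 26) = ((55/7)/(-1) - 20)*(-24 + 26) = ((55/7)*(-1) - 20)*2 = (-55/7 - 20)*2 = -195/7*2 = -390/7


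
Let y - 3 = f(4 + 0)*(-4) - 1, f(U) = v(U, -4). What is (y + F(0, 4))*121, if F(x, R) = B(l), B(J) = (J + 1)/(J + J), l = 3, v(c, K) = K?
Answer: 6776/3 ≈ 2258.7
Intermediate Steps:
f(U) = -4
B(J) = (1 + J)/(2*J) (B(J) = (1 + J)/((2*J)) = (1 + J)*(1/(2*J)) = (1 + J)/(2*J))
F(x, R) = ⅔ (F(x, R) = (½)*(1 + 3)/3 = (½)*(⅓)*4 = ⅔)
y = 18 (y = 3 + (-4*(-4) - 1) = 3 + (16 - 1) = 3 + 15 = 18)
(y + F(0, 4))*121 = (18 + ⅔)*121 = (56/3)*121 = 6776/3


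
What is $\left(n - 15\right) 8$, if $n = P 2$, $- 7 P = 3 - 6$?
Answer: $- \frac{792}{7} \approx -113.14$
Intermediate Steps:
$P = \frac{3}{7}$ ($P = - \frac{3 - 6}{7} = \left(- \frac{1}{7}\right) \left(-3\right) = \frac{3}{7} \approx 0.42857$)
$n = \frac{6}{7}$ ($n = \frac{3}{7} \cdot 2 = \frac{6}{7} \approx 0.85714$)
$\left(n - 15\right) 8 = \left(\frac{6}{7} - 15\right) 8 = \left(- \frac{99}{7}\right) 8 = - \frac{792}{7}$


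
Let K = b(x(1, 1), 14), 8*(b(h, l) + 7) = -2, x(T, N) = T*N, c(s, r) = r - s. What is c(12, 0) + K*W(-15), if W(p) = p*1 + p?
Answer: 411/2 ≈ 205.50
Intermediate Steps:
W(p) = 2*p (W(p) = p + p = 2*p)
x(T, N) = N*T
b(h, l) = -29/4 (b(h, l) = -7 + (⅛)*(-2) = -7 - ¼ = -29/4)
K = -29/4 ≈ -7.2500
c(12, 0) + K*W(-15) = (0 - 1*12) - 29*(-15)/2 = (0 - 12) - 29/4*(-30) = -12 + 435/2 = 411/2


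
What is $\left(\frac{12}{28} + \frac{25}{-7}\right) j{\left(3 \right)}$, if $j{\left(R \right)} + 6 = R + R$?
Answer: $0$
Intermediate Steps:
$j{\left(R \right)} = -6 + 2 R$ ($j{\left(R \right)} = -6 + \left(R + R\right) = -6 + 2 R$)
$\left(\frac{12}{28} + \frac{25}{-7}\right) j{\left(3 \right)} = \left(\frac{12}{28} + \frac{25}{-7}\right) \left(-6 + 2 \cdot 3\right) = \left(12 \cdot \frac{1}{28} + 25 \left(- \frac{1}{7}\right)\right) \left(-6 + 6\right) = \left(\frac{3}{7} - \frac{25}{7}\right) 0 = \left(- \frac{22}{7}\right) 0 = 0$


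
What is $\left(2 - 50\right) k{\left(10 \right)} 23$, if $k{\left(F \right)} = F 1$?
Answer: $-11040$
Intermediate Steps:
$k{\left(F \right)} = F$
$\left(2 - 50\right) k{\left(10 \right)} 23 = \left(2 - 50\right) 10 \cdot 23 = \left(-48\right) 10 \cdot 23 = \left(-480\right) 23 = -11040$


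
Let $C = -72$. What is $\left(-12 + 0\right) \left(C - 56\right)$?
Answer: $1536$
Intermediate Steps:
$\left(-12 + 0\right) \left(C - 56\right) = \left(-12 + 0\right) \left(-72 - 56\right) = \left(-12\right) \left(-128\right) = 1536$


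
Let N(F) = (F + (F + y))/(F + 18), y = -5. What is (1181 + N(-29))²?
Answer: 170406916/121 ≈ 1.4083e+6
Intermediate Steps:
N(F) = (-5 + 2*F)/(18 + F) (N(F) = (F + (F - 5))/(F + 18) = (F + (-5 + F))/(18 + F) = (-5 + 2*F)/(18 + F))
(1181 + N(-29))² = (1181 + (-5 + 2*(-29))/(18 - 29))² = (1181 + (-5 - 58)/(-11))² = (1181 - 1/11*(-63))² = (1181 + 63/11)² = (13054/11)² = 170406916/121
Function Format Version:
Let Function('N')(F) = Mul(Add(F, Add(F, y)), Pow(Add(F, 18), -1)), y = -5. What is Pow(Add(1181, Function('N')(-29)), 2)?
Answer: Rational(170406916, 121) ≈ 1.4083e+6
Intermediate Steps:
Function('N')(F) = Mul(Pow(Add(18, F), -1), Add(-5, Mul(2, F))) (Function('N')(F) = Mul(Add(F, Add(F, -5)), Pow(Add(F, 18), -1)) = Mul(Add(F, Add(-5, F)), Pow(Add(18, F), -1)) = Mul(Add(-5, Mul(2, F)), Pow(Add(18, F), -1)) = Mul(Pow(Add(18, F), -1), Add(-5, Mul(2, F))))
Pow(Add(1181, Function('N')(-29)), 2) = Pow(Add(1181, Mul(Pow(Add(18, -29), -1), Add(-5, Mul(2, -29)))), 2) = Pow(Add(1181, Mul(Pow(-11, -1), Add(-5, -58))), 2) = Pow(Add(1181, Mul(Rational(-1, 11), -63)), 2) = Pow(Add(1181, Rational(63, 11)), 2) = Pow(Rational(13054, 11), 2) = Rational(170406916, 121)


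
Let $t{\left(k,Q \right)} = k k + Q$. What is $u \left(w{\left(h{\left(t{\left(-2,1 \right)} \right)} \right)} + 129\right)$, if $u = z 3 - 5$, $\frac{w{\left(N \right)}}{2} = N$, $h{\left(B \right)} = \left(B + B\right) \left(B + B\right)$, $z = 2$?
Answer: $329$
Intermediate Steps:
$t{\left(k,Q \right)} = Q + k^{2}$ ($t{\left(k,Q \right)} = k^{2} + Q = Q + k^{2}$)
$h{\left(B \right)} = 4 B^{2}$ ($h{\left(B \right)} = 2 B 2 B = 4 B^{2}$)
$w{\left(N \right)} = 2 N$
$u = 1$ ($u = 2 \cdot 3 - 5 = 6 - 5 = 1$)
$u \left(w{\left(h{\left(t{\left(-2,1 \right)} \right)} \right)} + 129\right) = 1 \left(2 \cdot 4 \left(1 + \left(-2\right)^{2}\right)^{2} + 129\right) = 1 \left(2 \cdot 4 \left(1 + 4\right)^{2} + 129\right) = 1 \left(2 \cdot 4 \cdot 5^{2} + 129\right) = 1 \left(2 \cdot 4 \cdot 25 + 129\right) = 1 \left(2 \cdot 100 + 129\right) = 1 \left(200 + 129\right) = 1 \cdot 329 = 329$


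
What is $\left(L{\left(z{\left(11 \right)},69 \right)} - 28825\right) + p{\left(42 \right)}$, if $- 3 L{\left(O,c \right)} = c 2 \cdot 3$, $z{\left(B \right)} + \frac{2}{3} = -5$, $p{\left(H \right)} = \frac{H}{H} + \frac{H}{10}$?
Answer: $- \frac{144789}{5} \approx -28958.0$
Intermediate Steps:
$p{\left(H \right)} = 1 + \frac{H}{10}$ ($p{\left(H \right)} = 1 + H \frac{1}{10} = 1 + \frac{H}{10}$)
$z{\left(B \right)} = - \frac{17}{3}$ ($z{\left(B \right)} = - \frac{2}{3} - 5 = - \frac{17}{3}$)
$L{\left(O,c \right)} = - 2 c$ ($L{\left(O,c \right)} = - \frac{c 2 \cdot 3}{3} = - \frac{2 c 3}{3} = - \frac{6 c}{3} = - 2 c$)
$\left(L{\left(z{\left(11 \right)},69 \right)} - 28825\right) + p{\left(42 \right)} = \left(\left(-2\right) 69 - 28825\right) + \left(1 + \frac{1}{10} \cdot 42\right) = \left(-138 - 28825\right) + \left(1 + \frac{21}{5}\right) = -28963 + \frac{26}{5} = - \frac{144789}{5}$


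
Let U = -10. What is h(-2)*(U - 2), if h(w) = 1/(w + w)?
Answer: 3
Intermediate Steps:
h(w) = 1/(2*w)
h(-2)*(U - 2) = ((1/2)/(-2))*(-10 - 2) = ((1/2)*(-1/2))*(-12) = -1/4*(-12) = 3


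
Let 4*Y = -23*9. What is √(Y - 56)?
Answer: I*√431/2 ≈ 10.38*I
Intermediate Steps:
Y = -207/4 (Y = (-23*9)/4 = (¼)*(-207) = -207/4 ≈ -51.750)
√(Y - 56) = √(-207/4 - 56) = √(-431/4) = I*√431/2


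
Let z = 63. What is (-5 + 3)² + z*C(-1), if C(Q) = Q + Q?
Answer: -122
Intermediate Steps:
C(Q) = 2*Q
(-5 + 3)² + z*C(-1) = (-5 + 3)² + 63*(2*(-1)) = (-2)² + 63*(-2) = 4 - 126 = -122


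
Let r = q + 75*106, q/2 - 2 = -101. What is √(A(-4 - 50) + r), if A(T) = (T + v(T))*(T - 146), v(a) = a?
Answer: 2*√7338 ≈ 171.32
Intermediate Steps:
q = -198 (q = 4 + 2*(-101) = 4 - 202 = -198)
r = 7752 (r = -198 + 75*106 = -198 + 7950 = 7752)
A(T) = 2*T*(-146 + T) (A(T) = (T + T)*(T - 146) = (2*T)*(-146 + T) = 2*T*(-146 + T))
√(A(-4 - 50) + r) = √(2*(-4 - 50)*(-146 + (-4 - 50)) + 7752) = √(2*(-54)*(-146 - 54) + 7752) = √(2*(-54)*(-200) + 7752) = √(21600 + 7752) = √29352 = 2*√7338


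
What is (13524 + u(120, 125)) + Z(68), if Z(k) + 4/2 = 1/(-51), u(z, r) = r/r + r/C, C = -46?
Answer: 31718537/2346 ≈ 13520.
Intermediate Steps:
u(z, r) = 1 - r/46 (u(z, r) = r/r + r/(-46) = 1 + r*(-1/46) = 1 - r/46)
Z(k) = -103/51 (Z(k) = -2 + 1/(-51) = -2 - 1/51 = -103/51)
(13524 + u(120, 125)) + Z(68) = (13524 + (1 - 1/46*125)) - 103/51 = (13524 + (1 - 125/46)) - 103/51 = (13524 - 79/46) - 103/51 = 622025/46 - 103/51 = 31718537/2346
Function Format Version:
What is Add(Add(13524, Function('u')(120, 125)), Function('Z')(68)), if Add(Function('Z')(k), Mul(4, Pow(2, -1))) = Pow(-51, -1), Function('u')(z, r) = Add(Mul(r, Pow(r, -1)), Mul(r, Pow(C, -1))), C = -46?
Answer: Rational(31718537, 2346) ≈ 13520.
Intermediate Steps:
Function('u')(z, r) = Add(1, Mul(Rational(-1, 46), r)) (Function('u')(z, r) = Add(Mul(r, Pow(r, -1)), Mul(r, Pow(-46, -1))) = Add(1, Mul(r, Rational(-1, 46))) = Add(1, Mul(Rational(-1, 46), r)))
Function('Z')(k) = Rational(-103, 51) (Function('Z')(k) = Add(-2, Pow(-51, -1)) = Add(-2, Rational(-1, 51)) = Rational(-103, 51))
Add(Add(13524, Function('u')(120, 125)), Function('Z')(68)) = Add(Add(13524, Add(1, Mul(Rational(-1, 46), 125))), Rational(-103, 51)) = Add(Add(13524, Add(1, Rational(-125, 46))), Rational(-103, 51)) = Add(Add(13524, Rational(-79, 46)), Rational(-103, 51)) = Add(Rational(622025, 46), Rational(-103, 51)) = Rational(31718537, 2346)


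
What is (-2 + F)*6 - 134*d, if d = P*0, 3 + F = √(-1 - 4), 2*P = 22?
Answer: -30 + 6*I*√5 ≈ -30.0 + 13.416*I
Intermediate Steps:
P = 11 (P = (½)*22 = 11)
F = -3 + I*√5 (F = -3 + √(-1 - 4) = -3 + √(-5) = -3 + I*√5 ≈ -3.0 + 2.2361*I)
d = 0 (d = 11*0 = 0)
(-2 + F)*6 - 134*d = (-2 + (-3 + I*√5))*6 - 134*0 = (-5 + I*√5)*6 + 0 = (-30 + 6*I*√5) + 0 = -30 + 6*I*√5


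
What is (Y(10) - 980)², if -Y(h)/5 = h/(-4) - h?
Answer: 3367225/4 ≈ 8.4181e+5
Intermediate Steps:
Y(h) = 25*h/4 (Y(h) = -5*(h/(-4) - h) = -5*(h*(-¼) - h) = -5*(-h/4 - h) = -(-25)*h/4 = 25*h/4)
(Y(10) - 980)² = ((25/4)*10 - 980)² = (125/2 - 980)² = (-1835/2)² = 3367225/4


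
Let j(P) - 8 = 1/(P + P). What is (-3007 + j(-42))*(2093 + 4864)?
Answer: -584195523/28 ≈ -2.0864e+7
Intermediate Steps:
j(P) = 8 + 1/(2*P) (j(P) = 8 + 1/(P + P) = 8 + 1/(2*P))
(-3007 + j(-42))*(2093 + 4864) = (-3007 + (8 + (½)/(-42)))*(2093 + 4864) = (-3007 + (8 + (½)*(-1/42)))*6957 = (-3007 + (8 - 1/84))*6957 = (-3007 + 671/84)*6957 = -251917/84*6957 = -584195523/28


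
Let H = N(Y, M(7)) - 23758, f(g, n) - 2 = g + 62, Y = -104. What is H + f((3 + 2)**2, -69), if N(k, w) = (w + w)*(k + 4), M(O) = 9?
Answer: -25469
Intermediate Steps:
N(k, w) = 2*w*(4 + k) (N(k, w) = (2*w)*(4 + k) = 2*w*(4 + k))
f(g, n) = 64 + g (f(g, n) = 2 + (g + 62) = 2 + (62 + g) = 64 + g)
H = -25558 (H = 2*9*(4 - 104) - 23758 = 2*9*(-100) - 23758 = -1800 - 23758 = -25558)
H + f((3 + 2)**2, -69) = -25558 + (64 + (3 + 2)**2) = -25558 + (64 + 5**2) = -25558 + (64 + 25) = -25558 + 89 = -25469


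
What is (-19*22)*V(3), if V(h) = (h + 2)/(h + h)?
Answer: -1045/3 ≈ -348.33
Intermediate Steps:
V(h) = (2 + h)/(2*h) (V(h) = (2 + h)/((2*h)) = (2 + h)*(1/(2*h)) = (2 + h)/(2*h))
(-19*22)*V(3) = (-19*22)*((½)*(2 + 3)/3) = -209*5/3 = -418*⅚ = -1045/3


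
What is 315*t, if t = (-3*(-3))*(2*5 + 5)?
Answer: 42525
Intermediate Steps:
t = 135 (t = 9*(10 + 5) = 9*15 = 135)
315*t = 315*135 = 42525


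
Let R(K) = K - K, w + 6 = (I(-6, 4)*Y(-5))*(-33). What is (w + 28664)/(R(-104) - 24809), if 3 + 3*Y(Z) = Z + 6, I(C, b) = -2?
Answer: -28614/24809 ≈ -1.1534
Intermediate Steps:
Y(Z) = 1 + Z/3 (Y(Z) = -1 + (Z + 6)/3 = -1 + (6 + Z)/3 = -1 + (2 + Z/3) = 1 + Z/3)
w = -50 (w = -6 - 2*(1 + (⅓)*(-5))*(-33) = -6 - 2*(1 - 5/3)*(-33) = -6 - 2*(-⅔)*(-33) = -6 + (4/3)*(-33) = -6 - 44 = -50)
R(K) = 0
(w + 28664)/(R(-104) - 24809) = (-50 + 28664)/(0 - 24809) = 28614/(-24809) = 28614*(-1/24809) = -28614/24809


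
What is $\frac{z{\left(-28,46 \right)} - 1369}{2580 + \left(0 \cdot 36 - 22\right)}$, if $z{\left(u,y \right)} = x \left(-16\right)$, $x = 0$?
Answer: $- \frac{1369}{2558} \approx -0.53518$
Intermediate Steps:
$z{\left(u,y \right)} = 0$ ($z{\left(u,y \right)} = 0 \left(-16\right) = 0$)
$\frac{z{\left(-28,46 \right)} - 1369}{2580 + \left(0 \cdot 36 - 22\right)} = \frac{0 - 1369}{2580 + \left(0 \cdot 36 - 22\right)} = - \frac{1369}{2580 + \left(0 - 22\right)} = - \frac{1369}{2580 - 22} = - \frac{1369}{2558}$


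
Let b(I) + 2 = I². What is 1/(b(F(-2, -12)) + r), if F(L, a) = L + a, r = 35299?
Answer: 1/35493 ≈ 2.8175e-5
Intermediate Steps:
b(I) = -2 + I²
1/(b(F(-2, -12)) + r) = 1/((-2 + (-2 - 12)²) + 35299) = 1/((-2 + (-14)²) + 35299) = 1/((-2 + 196) + 35299) = 1/(194 + 35299) = 1/35493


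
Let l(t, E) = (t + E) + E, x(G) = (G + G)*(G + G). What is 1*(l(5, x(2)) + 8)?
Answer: 45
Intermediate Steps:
x(G) = 4*G**2 (x(G) = (2*G)*(2*G) = 4*G**2)
l(t, E) = t + 2*E (l(t, E) = (E + t) + E = t + 2*E)
1*(l(5, x(2)) + 8) = 1*((5 + 2*(4*2**2)) + 8) = 1*((5 + 2*(4*4)) + 8) = 1*((5 + 2*16) + 8) = 1*((5 + 32) + 8) = 1*(37 + 8) = 1*45 = 45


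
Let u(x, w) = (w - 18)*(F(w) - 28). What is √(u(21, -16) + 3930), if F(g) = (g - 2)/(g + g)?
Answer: √77806/4 ≈ 69.734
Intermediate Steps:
F(g) = (-2 + g)/(2*g) (F(g) = (-2 + g)/((2*g)) = (-2 + g)*(1/(2*g)) = (-2 + g)/(2*g))
u(x, w) = (-28 + (-2 + w)/(2*w))*(-18 + w) (u(x, w) = (w - 18)*((-2 + w)/(2*w) - 28) = (-18 + w)*(-28 + (-2 + w)/(2*w)) = (-28 + (-2 + w)/(2*w))*(-18 + w))
√(u(21, -16) + 3930) = √((494 + 18/(-16) - 55/2*(-16)) + 3930) = √((494 + 18*(-1/16) + 440) + 3930) = √((494 - 9/8 + 440) + 3930) = √(7463/8 + 3930) = √(38903/8) = √77806/4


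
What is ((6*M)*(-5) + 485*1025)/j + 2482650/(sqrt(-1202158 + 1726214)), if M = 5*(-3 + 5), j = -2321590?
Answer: -99365/464318 + 1241325*sqrt(131014)/131014 ≈ 3429.3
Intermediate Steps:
M = 10 (M = 5*2 = 10)
((6*M)*(-5) + 485*1025)/j + 2482650/(sqrt(-1202158 + 1726214)) = ((6*10)*(-5) + 485*1025)/(-2321590) + 2482650/(sqrt(-1202158 + 1726214)) = (60*(-5) + 497125)*(-1/2321590) + 2482650/(sqrt(524056)) = (-300 + 497125)*(-1/2321590) + 2482650/((2*sqrt(131014))) = 496825*(-1/2321590) + 2482650*(sqrt(131014)/262028) = -99365/464318 + 1241325*sqrt(131014)/131014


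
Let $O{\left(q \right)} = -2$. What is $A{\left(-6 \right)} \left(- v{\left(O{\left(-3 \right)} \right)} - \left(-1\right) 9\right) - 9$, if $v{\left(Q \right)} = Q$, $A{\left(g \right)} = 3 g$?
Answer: $-207$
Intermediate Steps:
$A{\left(-6 \right)} \left(- v{\left(O{\left(-3 \right)} \right)} - \left(-1\right) 9\right) - 9 = 3 \left(-6\right) \left(\left(-1\right) \left(-2\right) - \left(-1\right) 9\right) - 9 = - 18 \left(2 - -9\right) - 9 = - 18 \left(2 + 9\right) - 9 = \left(-18\right) 11 - 9 = -198 - 9 = -207$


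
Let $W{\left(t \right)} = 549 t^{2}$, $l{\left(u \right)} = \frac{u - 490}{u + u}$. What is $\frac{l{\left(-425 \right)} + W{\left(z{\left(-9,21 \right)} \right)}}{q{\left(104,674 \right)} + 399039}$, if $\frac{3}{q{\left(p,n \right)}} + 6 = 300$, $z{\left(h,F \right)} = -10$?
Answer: $\frac{457325967}{3323994955} \approx 0.13758$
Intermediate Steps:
$l{\left(u \right)} = \frac{-490 + u}{2 u}$
$q{\left(p,n \right)} = \frac{1}{98}$ ($q{\left(p,n \right)} = \frac{3}{-6 + 300} = \frac{3}{294} = 3 \cdot \frac{1}{294} = \frac{1}{98}$)
$\frac{l{\left(-425 \right)} + W{\left(z{\left(-9,21 \right)} \right)}}{q{\left(104,674 \right)} + 399039} = \frac{\frac{-490 - 425}{2 \left(-425\right)} + 549 \left(-10\right)^{2}}{\frac{1}{98} + 399039} = \frac{\frac{1}{2} \left(- \frac{1}{425}\right) \left(-915\right) + 549 \cdot 100}{\frac{39105823}{98}} = \left(\frac{183}{170} + 54900\right) \frac{98}{39105823} = \frac{9333183}{170} \cdot \frac{98}{39105823} = \frac{457325967}{3323994955}$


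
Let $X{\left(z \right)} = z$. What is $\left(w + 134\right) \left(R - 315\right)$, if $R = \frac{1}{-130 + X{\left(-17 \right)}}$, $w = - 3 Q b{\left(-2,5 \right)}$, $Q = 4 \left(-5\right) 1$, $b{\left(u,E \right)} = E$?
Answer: $- \frac{2870972}{21} \approx -1.3671 \cdot 10^{5}$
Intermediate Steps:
$Q = -20$ ($Q = \left(-20\right) 1 = -20$)
$w = 300$ ($w = \left(-3\right) \left(-20\right) 5 = 60 \cdot 5 = 300$)
$R = - \frac{1}{147}$ ($R = \frac{1}{-130 - 17} = \frac{1}{-147} = - \frac{1}{147} \approx -0.0068027$)
$\left(w + 134\right) \left(R - 315\right) = \left(300 + 134\right) \left(- \frac{1}{147} - 315\right) = 434 \left(- \frac{46306}{147}\right) = - \frac{2870972}{21}$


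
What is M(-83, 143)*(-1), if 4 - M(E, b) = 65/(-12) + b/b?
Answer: -101/12 ≈ -8.4167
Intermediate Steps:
M(E, b) = 101/12 (M(E, b) = 4 - (65/(-12) + b/b) = 4 - (65*(-1/12) + 1) = 4 - (-65/12 + 1) = 4 - 1*(-53/12) = 4 + 53/12 = 101/12)
M(-83, 143)*(-1) = (101/12)*(-1) = -101/12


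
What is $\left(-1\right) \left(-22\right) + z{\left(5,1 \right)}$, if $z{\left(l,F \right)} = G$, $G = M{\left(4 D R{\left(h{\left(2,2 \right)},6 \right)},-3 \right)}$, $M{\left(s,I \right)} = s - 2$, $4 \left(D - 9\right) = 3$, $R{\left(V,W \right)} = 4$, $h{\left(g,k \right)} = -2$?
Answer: $176$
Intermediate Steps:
$D = \frac{39}{4}$ ($D = 9 + \frac{1}{4} \cdot 3 = 9 + \frac{3}{4} = \frac{39}{4} \approx 9.75$)
$M{\left(s,I \right)} = -2 + s$ ($M{\left(s,I \right)} = s - 2 = -2 + s$)
$G = 154$ ($G = -2 + 4 \cdot \frac{39}{4} \cdot 4 = -2 + 39 \cdot 4 = -2 + 156 = 154$)
$z{\left(l,F \right)} = 154$
$\left(-1\right) \left(-22\right) + z{\left(5,1 \right)} = \left(-1\right) \left(-22\right) + 154 = 22 + 154 = 176$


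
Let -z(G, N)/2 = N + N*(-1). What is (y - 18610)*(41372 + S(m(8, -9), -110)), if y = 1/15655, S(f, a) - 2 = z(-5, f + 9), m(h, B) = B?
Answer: -12053882500326/15655 ≈ -7.6997e+8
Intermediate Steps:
z(G, N) = 0 (z(G, N) = -2*(N + N*(-1)) = -2*(N - N) = -2*0 = 0)
S(f, a) = 2 (S(f, a) = 2 + 0 = 2)
y = 1/15655 ≈ 6.3877e-5
(y - 18610)*(41372 + S(m(8, -9), -110)) = (1/15655 - 18610)*(41372 + 2) = -291339549/15655*41374 = -12053882500326/15655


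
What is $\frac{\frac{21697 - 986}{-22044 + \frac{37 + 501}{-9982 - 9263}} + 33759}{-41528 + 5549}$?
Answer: $- \frac{4773809678389}{5087878154774} \approx -0.93827$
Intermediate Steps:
$\frac{\frac{21697 - 986}{-22044 + \frac{37 + 501}{-9982 - 9263}} + 33759}{-41528 + 5549} = \frac{\frac{20711}{-22044 + \frac{538}{-19245}} + 33759}{-35979} = \left(\frac{20711}{-22044 + 538 \left(- \frac{1}{19245}\right)} + 33759\right) \left(- \frac{1}{35979}\right) = \left(\frac{20711}{-22044 - \frac{538}{19245}} + 33759\right) \left(- \frac{1}{35979}\right) = \left(\frac{20711}{- \frac{424237318}{19245}} + 33759\right) \left(- \frac{1}{35979}\right) = \left(20711 \left(- \frac{19245}{424237318}\right) + 33759\right) \left(- \frac{1}{35979}\right) = \left(- \frac{398583195}{424237318} + 33759\right) \left(- \frac{1}{35979}\right) = \frac{14321429035167}{424237318} \left(- \frac{1}{35979}\right) = - \frac{4773809678389}{5087878154774}$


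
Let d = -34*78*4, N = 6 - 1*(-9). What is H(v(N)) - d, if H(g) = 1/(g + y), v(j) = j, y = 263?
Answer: 2949025/278 ≈ 10608.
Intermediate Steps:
N = 15 (N = 6 + 9 = 15)
H(g) = 1/(263 + g) (H(g) = 1/(g + 263) = 1/(263 + g))
d = -10608 (d = -2652*4 = -10608)
H(v(N)) - d = 1/(263 + 15) - 1*(-10608) = 1/278 + 10608 = 2949025/278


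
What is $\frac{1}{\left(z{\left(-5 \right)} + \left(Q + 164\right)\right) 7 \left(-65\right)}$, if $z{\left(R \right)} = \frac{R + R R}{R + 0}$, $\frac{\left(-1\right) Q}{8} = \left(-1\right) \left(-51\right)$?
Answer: $\frac{1}{112840} \approx 8.8621 \cdot 10^{-6}$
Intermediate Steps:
$Q = -408$ ($Q = - 8 \left(\left(-1\right) \left(-51\right)\right) = \left(-8\right) 51 = -408$)
$z{\left(R \right)} = \frac{R + R^{2}}{R}$
$\frac{1}{\left(z{\left(-5 \right)} + \left(Q + 164\right)\right) 7 \left(-65\right)} = \frac{1}{\left(\left(1 - 5\right) + \left(-408 + 164\right)\right) 7 \left(-65\right)} = \frac{1}{\left(-4 - 244\right) \left(-455\right)} = \frac{1}{\left(-248\right) \left(-455\right)} = \frac{1}{112840}$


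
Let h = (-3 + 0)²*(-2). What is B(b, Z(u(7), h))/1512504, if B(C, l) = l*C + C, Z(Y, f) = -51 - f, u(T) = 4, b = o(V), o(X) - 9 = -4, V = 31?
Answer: -20/189063 ≈ -0.00010578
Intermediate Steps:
o(X) = 5 (o(X) = 9 - 4 = 5)
b = 5
h = -18 (h = (-3)²*(-2) = 9*(-2) = -18)
B(C, l) = C + C*l (B(C, l) = C*l + C = C + C*l)
B(b, Z(u(7), h))/1512504 = (5*(1 + (-51 - 1*(-18))))/1512504 = (5*(1 + (-51 + 18)))*(1/1512504) = (5*(1 - 33))*(1/1512504) = (5*(-32))*(1/1512504) = -160*1/1512504 = -20/189063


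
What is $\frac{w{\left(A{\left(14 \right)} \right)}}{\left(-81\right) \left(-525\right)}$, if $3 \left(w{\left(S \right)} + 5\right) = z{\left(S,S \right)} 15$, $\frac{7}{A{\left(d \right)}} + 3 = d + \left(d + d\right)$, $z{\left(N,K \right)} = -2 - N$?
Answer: $- \frac{124}{331695} \approx -0.00037384$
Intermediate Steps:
$A{\left(d \right)} = \frac{7}{-3 + 3 d}$ ($A{\left(d \right)} = \frac{7}{-3 + \left(d + \left(d + d\right)\right)} = \frac{7}{-3 + \left(d + 2 d\right)} = \frac{7}{-3 + 3 d}$)
$w{\left(S \right)} = -15 - 5 S$ ($w{\left(S \right)} = -5 + \frac{\left(-2 - S\right) 15}{3} = -5 + \frac{-30 - 15 S}{3} = -5 - \left(10 + 5 S\right) = -15 - 5 S$)
$\frac{w{\left(A{\left(14 \right)} \right)}}{\left(-81\right) \left(-525\right)} = \frac{-15 - 5 \frac{7}{3 \left(-1 + 14\right)}}{\left(-81\right) \left(-525\right)} = \frac{-15 - 5 \frac{7}{3 \cdot 13}}{42525} = \left(-15 - 5 \cdot \frac{7}{3} \cdot \frac{1}{13}\right) \frac{1}{42525} = \left(-15 - \frac{35}{39}\right) \frac{1}{42525} = \left(- \frac{620}{39}\right) \frac{1}{42525} = - \frac{124}{331695}$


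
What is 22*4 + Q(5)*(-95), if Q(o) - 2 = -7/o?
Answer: 31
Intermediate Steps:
Q(o) = 2 - 7/o
22*4 + Q(5)*(-95) = 22*4 + (2 - 7/5)*(-95) = 88 + (2 - 7*1/5)*(-95) = 88 + (2 - 7/5)*(-95) = 88 + (3/5)*(-95) = 88 - 57 = 31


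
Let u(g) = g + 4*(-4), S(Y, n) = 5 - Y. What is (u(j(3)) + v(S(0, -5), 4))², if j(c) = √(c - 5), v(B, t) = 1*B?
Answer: (11 - I*√2)² ≈ 119.0 - 31.113*I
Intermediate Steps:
v(B, t) = B
j(c) = √(-5 + c)
u(g) = -16 + g (u(g) = g - 16 = -16 + g)
(u(j(3)) + v(S(0, -5), 4))² = ((-16 + √(-5 + 3)) + (5 - 1*0))² = ((-16 + √(-2)) + (5 + 0))² = ((-16 + I*√2) + 5)² = (-11 + I*√2)²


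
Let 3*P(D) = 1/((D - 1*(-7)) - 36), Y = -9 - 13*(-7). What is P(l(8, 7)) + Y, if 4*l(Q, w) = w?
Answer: 26810/327 ≈ 81.988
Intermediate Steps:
Y = 82 (Y = -9 + 91 = 82)
l(Q, w) = w/4
P(D) = 1/(3*(-29 + D)) (P(D) = 1/(3*((D - 1*(-7)) - 36)) = 1/(3*((D + 7) - 36)) = 1/(3*((7 + D) - 36)) = 1/(3*(-29 + D)))
P(l(8, 7)) + Y = 1/(3*(-29 + (¼)*7)) + 82 = 1/(3*(-29 + 7/4)) + 82 = 1/(3*(-109/4)) + 82 = (⅓)*(-4/109) + 82 = -4/327 + 82 = 26810/327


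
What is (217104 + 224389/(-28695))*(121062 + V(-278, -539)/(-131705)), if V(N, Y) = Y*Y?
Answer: 14189352080424862057/539896425 ≈ 2.6282e+10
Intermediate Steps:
V(N, Y) = Y**2
(217104 + 224389/(-28695))*(121062 + V(-278, -539)/(-131705)) = (217104 + 224389/(-28695))*(121062 + (-539)**2/(-131705)) = (217104 + 224389*(-1/28695))*(121062 + 290521*(-1/131705)) = (217104 - 224389/28695)*(121062 - 41503/18815) = (6229574891/28695)*(2277740027/18815) = 14189352080424862057/539896425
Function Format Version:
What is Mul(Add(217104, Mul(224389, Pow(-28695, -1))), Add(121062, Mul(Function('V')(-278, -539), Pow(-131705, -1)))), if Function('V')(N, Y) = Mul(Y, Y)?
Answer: Rational(14189352080424862057, 539896425) ≈ 2.6282e+10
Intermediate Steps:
Function('V')(N, Y) = Pow(Y, 2)
Mul(Add(217104, Mul(224389, Pow(-28695, -1))), Add(121062, Mul(Function('V')(-278, -539), Pow(-131705, -1)))) = Mul(Add(217104, Mul(224389, Pow(-28695, -1))), Add(121062, Mul(Pow(-539, 2), Pow(-131705, -1)))) = Mul(Add(217104, Mul(224389, Rational(-1, 28695))), Add(121062, Mul(290521, Rational(-1, 131705)))) = Mul(Add(217104, Rational(-224389, 28695)), Add(121062, Rational(-41503, 18815))) = Mul(Rational(6229574891, 28695), Rational(2277740027, 18815)) = Rational(14189352080424862057, 539896425)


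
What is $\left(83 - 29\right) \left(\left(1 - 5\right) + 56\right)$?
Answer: $2808$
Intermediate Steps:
$\left(83 - 29\right) \left(\left(1 - 5\right) + 56\right) = 54 \left(-4 + 56\right) = 54 \cdot 52 = 2808$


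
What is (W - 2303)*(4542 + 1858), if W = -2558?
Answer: -31110400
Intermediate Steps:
(W - 2303)*(4542 + 1858) = (-2558 - 2303)*(4542 + 1858) = -4861*6400 = -31110400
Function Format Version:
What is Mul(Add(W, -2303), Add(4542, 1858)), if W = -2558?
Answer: -31110400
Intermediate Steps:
Mul(Add(W, -2303), Add(4542, 1858)) = Mul(Add(-2558, -2303), Add(4542, 1858)) = Mul(-4861, 6400) = -31110400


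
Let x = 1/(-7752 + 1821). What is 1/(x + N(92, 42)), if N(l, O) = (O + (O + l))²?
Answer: 5931/183718655 ≈ 3.2283e-5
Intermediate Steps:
N(l, O) = (l + 2*O)²
x = -1/5931 (x = 1/(-5931) = -1/5931 ≈ -0.00016861)
1/(x + N(92, 42)) = 1/(-1/5931 + (92 + 2*42)²) = 1/(-1/5931 + (92 + 84)²) = 1/(-1/5931 + 176²) = 1/(-1/5931 + 30976) = 1/(183718655/5931) = 5931/183718655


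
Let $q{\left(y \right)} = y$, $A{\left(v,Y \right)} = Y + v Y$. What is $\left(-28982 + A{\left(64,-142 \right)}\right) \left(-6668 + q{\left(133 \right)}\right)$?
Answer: $249715420$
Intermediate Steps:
$A{\left(v,Y \right)} = Y + Y v$
$\left(-28982 + A{\left(64,-142 \right)}\right) \left(-6668 + q{\left(133 \right)}\right) = \left(-28982 - 142 \left(1 + 64\right)\right) \left(-6668 + 133\right) = \left(-28982 - 9230\right) \left(-6535\right) = \left(-38212\right) \left(-6535\right) = 249715420$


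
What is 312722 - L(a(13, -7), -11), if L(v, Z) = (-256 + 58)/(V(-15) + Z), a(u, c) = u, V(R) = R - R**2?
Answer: 78493024/251 ≈ 3.1272e+5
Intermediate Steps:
L(v, Z) = -198/(-240 + Z) (L(v, Z) = (-256 + 58)/(-15*(1 - 1*(-15)) + Z) = -198/(-15*(1 + 15) + Z) = -198/(-15*16 + Z) = -198/(-240 + Z))
312722 - L(a(13, -7), -11) = 312722 - (-198)/(-240 - 11) = 312722 - (-198)/(-251) = 312722 - (-198)*(-1)/251 = 312722 - 1*198/251 = 312722 - 198/251 = 78493024/251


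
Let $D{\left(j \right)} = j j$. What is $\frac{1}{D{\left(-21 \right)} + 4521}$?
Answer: $\frac{1}{4962} \approx 0.00020153$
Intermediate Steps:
$D{\left(j \right)} = j^{2}$
$\frac{1}{D{\left(-21 \right)} + 4521} = \frac{1}{\left(-21\right)^{2} + 4521} = \frac{1}{441 + 4521} = \frac{1}{4962}$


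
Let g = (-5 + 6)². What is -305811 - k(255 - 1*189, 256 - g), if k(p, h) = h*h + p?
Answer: -370902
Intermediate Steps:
g = 1 (g = 1² = 1)
k(p, h) = p + h² (k(p, h) = h² + p = p + h²)
-305811 - k(255 - 1*189, 256 - g) = -305811 - ((255 - 1*189) + (256 - 1*1)²) = -305811 - ((255 - 189) + (256 - 1)²) = -305811 - (66 + 255²) = -305811 - (66 + 65025) = -305811 - 1*65091 = -305811 - 65091 = -370902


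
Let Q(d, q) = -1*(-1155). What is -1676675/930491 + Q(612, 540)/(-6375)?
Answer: -784234682/395458675 ≈ -1.9831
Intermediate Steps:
Q(d, q) = 1155
-1676675/930491 + Q(612, 540)/(-6375) = -1676675/930491 + 1155/(-6375) = -1676675*1/930491 + 1155*(-1/6375) = -1676675/930491 - 77/425 = -784234682/395458675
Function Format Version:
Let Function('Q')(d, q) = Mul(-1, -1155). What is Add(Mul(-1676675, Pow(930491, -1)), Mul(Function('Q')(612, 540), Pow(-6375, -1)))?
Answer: Rational(-784234682, 395458675) ≈ -1.9831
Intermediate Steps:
Function('Q')(d, q) = 1155
Add(Mul(-1676675, Pow(930491, -1)), Mul(Function('Q')(612, 540), Pow(-6375, -1))) = Add(Mul(-1676675, Pow(930491, -1)), Mul(1155, Pow(-6375, -1))) = Add(Mul(-1676675, Rational(1, 930491)), Mul(1155, Rational(-1, 6375))) = Add(Rational(-1676675, 930491), Rational(-77, 425)) = Rational(-784234682, 395458675)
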